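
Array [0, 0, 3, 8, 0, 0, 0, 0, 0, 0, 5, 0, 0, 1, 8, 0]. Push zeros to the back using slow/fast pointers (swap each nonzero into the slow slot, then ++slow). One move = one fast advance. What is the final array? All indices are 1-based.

[3, 8, 5, 1, 8, 0, 0, 0, 0, 0, 0, 0, 0, 0, 0, 0]

(s=1,f=1) a[fast]=0 → fast++
(s=1,f=2) a[fast]=0 → fast++
(s=1,f=3) a[fast]=3≠0 swap→a[1]=3 → slow++,fast++
(s=2,f=4) a[fast]=8≠0 swap→a[2]=8 → slow++,fast++
(s=3,f=5) a[fast]=0 → fast++
(s=3,f=6) a[fast]=0 → fast++
(s=3,f=7) a[fast]=0 → fast++
(s=3,f=8) a[fast]=0 → fast++
(s=3,f=9) a[fast]=0 → fast++
(s=3,f=10) a[fast]=0 → fast++
(s=3,f=11) a[fast]=5≠0 swap→a[3]=5 → slow++,fast++
(s=4,f=12) a[fast]=0 → fast++
(s=4,f=13) a[fast]=0 → fast++
(s=4,f=14) a[fast]=1≠0 swap→a[4]=1 → slow++,fast++
(s=5,f=15) a[fast]=8≠0 swap→a[5]=8 → slow++,fast++
(s=6,f=16) a[fast]=0 → fast++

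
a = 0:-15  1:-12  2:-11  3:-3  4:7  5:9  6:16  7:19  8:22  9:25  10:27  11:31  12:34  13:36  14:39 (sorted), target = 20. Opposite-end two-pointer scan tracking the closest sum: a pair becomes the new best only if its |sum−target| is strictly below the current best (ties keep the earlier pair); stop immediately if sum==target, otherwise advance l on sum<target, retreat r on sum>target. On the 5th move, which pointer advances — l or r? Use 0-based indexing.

l=0 r=14: -15+39=24 d=4 *, r--
l=0 r=13: -15+36=21 d=1 *, r--
l=0 r=12: -15+34=19 d=1, l++
l=1 r=12: -12+34=22 d=2, r--
l=1 r=11: -12+31=19 d=1, l++

l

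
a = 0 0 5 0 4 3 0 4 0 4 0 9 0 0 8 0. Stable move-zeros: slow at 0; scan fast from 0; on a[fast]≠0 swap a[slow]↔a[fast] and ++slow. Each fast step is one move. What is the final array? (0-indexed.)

[5, 4, 3, 4, 4, 9, 8, 0, 0, 0, 0, 0, 0, 0, 0, 0]

(s=0,f=0) a[fast]=0 → fast++
(s=0,f=1) a[fast]=0 → fast++
(s=0,f=2) a[fast]=5≠0 swap→a[0]=5 → slow++,fast++
(s=1,f=3) a[fast]=0 → fast++
(s=1,f=4) a[fast]=4≠0 swap→a[1]=4 → slow++,fast++
(s=2,f=5) a[fast]=3≠0 swap→a[2]=3 → slow++,fast++
(s=3,f=6) a[fast]=0 → fast++
(s=3,f=7) a[fast]=4≠0 swap→a[3]=4 → slow++,fast++
(s=4,f=8) a[fast]=0 → fast++
(s=4,f=9) a[fast]=4≠0 swap→a[4]=4 → slow++,fast++
(s=5,f=10) a[fast]=0 → fast++
(s=5,f=11) a[fast]=9≠0 swap→a[5]=9 → slow++,fast++
(s=6,f=12) a[fast]=0 → fast++
(s=6,f=13) a[fast]=0 → fast++
(s=6,f=14) a[fast]=8≠0 swap→a[6]=8 → slow++,fast++
(s=7,f=15) a[fast]=0 → fast++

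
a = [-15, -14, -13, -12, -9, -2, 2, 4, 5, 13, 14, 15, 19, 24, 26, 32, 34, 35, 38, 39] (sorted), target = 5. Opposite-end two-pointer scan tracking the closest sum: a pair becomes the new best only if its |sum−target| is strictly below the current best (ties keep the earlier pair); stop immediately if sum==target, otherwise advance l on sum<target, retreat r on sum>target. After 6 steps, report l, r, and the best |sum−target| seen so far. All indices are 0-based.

[0,19] -15+39=24 d=19 * → r--
[0,18] -15+38=23 d=18 * → r--
[0,17] -15+35=20 d=15 * → r--
[0,16] -15+34=19 d=14 * → r--
[0,15] -15+32=17 d=12 * → r--
[0,14] -15+26=11 d=6 * → r--

l=0, r=13, best |Δ|=6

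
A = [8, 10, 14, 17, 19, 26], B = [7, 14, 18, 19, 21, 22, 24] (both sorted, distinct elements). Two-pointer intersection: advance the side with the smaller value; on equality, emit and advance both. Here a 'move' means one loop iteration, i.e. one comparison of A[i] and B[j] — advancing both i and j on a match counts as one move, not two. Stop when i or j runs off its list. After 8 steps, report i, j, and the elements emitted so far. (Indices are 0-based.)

[i=0,j=0] 8>7 → j++
[i=0,j=1] 8<14 → i++
[i=1,j=1] 10<14 → i++
[i=2,j=1] 14==14 emit → i++,j++
[i=3,j=2] 17<18 → i++
[i=4,j=2] 19>18 → j++
[i=4,j=3] 19==19 emit → i++,j++
[i=5,j=4] 26>21 → j++

i=5, j=5, emitted=[14, 19]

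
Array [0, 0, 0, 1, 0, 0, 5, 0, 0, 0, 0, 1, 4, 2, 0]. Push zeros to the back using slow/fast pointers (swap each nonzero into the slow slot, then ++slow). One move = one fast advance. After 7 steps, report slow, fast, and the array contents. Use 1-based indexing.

(s=1,f=1) a[fast]=0 → fast++
(s=1,f=2) a[fast]=0 → fast++
(s=1,f=3) a[fast]=0 → fast++
(s=1,f=4) a[fast]=1≠0 swap→a[1]=1 → slow++,fast++
(s=2,f=5) a[fast]=0 → fast++
(s=2,f=6) a[fast]=0 → fast++
(s=2,f=7) a[fast]=5≠0 swap→a[2]=5 → slow++,fast++

slow=3, fast=8, a=[1, 5, 0, 0, 0, 0, 0, 0, 0, 0, 0, 1, 4, 2, 0]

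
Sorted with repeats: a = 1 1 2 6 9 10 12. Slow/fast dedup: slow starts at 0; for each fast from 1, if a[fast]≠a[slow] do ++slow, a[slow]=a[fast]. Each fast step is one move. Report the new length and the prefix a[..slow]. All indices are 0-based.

(s=0,f=1) a[fast]=1=a[slow] dup → fast++
(s=0,f=2) a[fast]=2≠a[slow]=1 write a[1]=2 → slow++,fast++
(s=1,f=3) a[fast]=6≠a[slow]=2 write a[2]=6 → slow++,fast++
(s=2,f=4) a[fast]=9≠a[slow]=6 write a[3]=9 → slow++,fast++
(s=3,f=5) a[fast]=10≠a[slow]=9 write a[4]=10 → slow++,fast++
(s=4,f=6) a[fast]=12≠a[slow]=10 write a[5]=12 → slow++,fast++

length 6; prefix = [1, 2, 6, 9, 10, 12]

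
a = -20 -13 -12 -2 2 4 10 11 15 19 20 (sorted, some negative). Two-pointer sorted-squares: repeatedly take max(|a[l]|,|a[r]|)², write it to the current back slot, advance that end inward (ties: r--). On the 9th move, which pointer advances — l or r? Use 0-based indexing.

[0,10] |-20|<=|20| out[10]=400 → r--
[0,9] |-20|>|19| out[9]=400 → l++
[1,9] |-13|<=|19| out[8]=361 → r--
[1,8] |-13|<=|15| out[7]=225 → r--
[1,7] |-13|>|11| out[6]=169 → l++
[2,7] |-12|>|11| out[5]=144 → l++
[3,7] |-2|<=|11| out[4]=121 → r--
[3,6] |-2|<=|10| out[3]=100 → r--
[3,5] |-2|<=|4| out[2]=16 → r--

r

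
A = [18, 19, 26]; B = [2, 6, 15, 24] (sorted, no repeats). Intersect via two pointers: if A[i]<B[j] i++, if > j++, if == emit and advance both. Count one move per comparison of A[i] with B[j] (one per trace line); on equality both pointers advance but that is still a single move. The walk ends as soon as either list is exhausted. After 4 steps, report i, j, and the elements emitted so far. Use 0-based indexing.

i=1, j=3, emitted=[]

i=0 j=0: 18>2, j++
i=0 j=1: 18>6, j++
i=0 j=2: 18>15, j++
i=0 j=3: 18<24, i++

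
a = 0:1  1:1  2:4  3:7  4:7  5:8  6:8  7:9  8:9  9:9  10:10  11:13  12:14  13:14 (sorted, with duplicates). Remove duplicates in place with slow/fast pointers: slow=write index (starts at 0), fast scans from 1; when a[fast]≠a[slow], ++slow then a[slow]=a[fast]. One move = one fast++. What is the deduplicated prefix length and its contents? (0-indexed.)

(s=0,f=1) a[fast]=1=a[slow] dup → fast++
(s=0,f=2) a[fast]=4≠a[slow]=1 write a[1]=4 → slow++,fast++
(s=1,f=3) a[fast]=7≠a[slow]=4 write a[2]=7 → slow++,fast++
(s=2,f=4) a[fast]=7=a[slow] dup → fast++
(s=2,f=5) a[fast]=8≠a[slow]=7 write a[3]=8 → slow++,fast++
(s=3,f=6) a[fast]=8=a[slow] dup → fast++
(s=3,f=7) a[fast]=9≠a[slow]=8 write a[4]=9 → slow++,fast++
(s=4,f=8) a[fast]=9=a[slow] dup → fast++
(s=4,f=9) a[fast]=9=a[slow] dup → fast++
(s=4,f=10) a[fast]=10≠a[slow]=9 write a[5]=10 → slow++,fast++
(s=5,f=11) a[fast]=13≠a[slow]=10 write a[6]=13 → slow++,fast++
(s=6,f=12) a[fast]=14≠a[slow]=13 write a[7]=14 → slow++,fast++
(s=7,f=13) a[fast]=14=a[slow] dup → fast++

length 8; prefix = [1, 4, 7, 8, 9, 10, 13, 14]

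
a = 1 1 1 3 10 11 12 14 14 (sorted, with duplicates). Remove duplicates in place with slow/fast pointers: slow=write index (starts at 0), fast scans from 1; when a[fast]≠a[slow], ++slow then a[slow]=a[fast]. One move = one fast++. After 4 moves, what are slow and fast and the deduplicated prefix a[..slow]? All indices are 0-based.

(s=0,f=1) a[fast]=1=a[slow] dup → fast++
(s=0,f=2) a[fast]=1=a[slow] dup → fast++
(s=0,f=3) a[fast]=3≠a[slow]=1 write a[1]=3 → slow++,fast++
(s=1,f=4) a[fast]=10≠a[slow]=3 write a[2]=10 → slow++,fast++

slow=2, fast=5, prefix=[1, 3, 10]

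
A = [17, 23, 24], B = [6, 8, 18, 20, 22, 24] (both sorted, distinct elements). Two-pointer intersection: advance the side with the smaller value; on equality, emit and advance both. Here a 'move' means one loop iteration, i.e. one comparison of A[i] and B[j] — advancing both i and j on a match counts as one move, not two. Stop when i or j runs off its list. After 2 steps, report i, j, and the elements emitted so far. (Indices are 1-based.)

i=1, j=3, emitted=[]

[i=1,j=1] 17>6 → j++
[i=1,j=2] 17>8 → j++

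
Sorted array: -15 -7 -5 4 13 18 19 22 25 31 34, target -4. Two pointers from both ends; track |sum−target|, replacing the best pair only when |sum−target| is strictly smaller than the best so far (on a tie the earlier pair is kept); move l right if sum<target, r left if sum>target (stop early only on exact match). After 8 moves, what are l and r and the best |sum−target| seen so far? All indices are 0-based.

l=0 r=10: -15+34=19 d=23 *, r--
l=0 r=9: -15+31=16 d=20 *, r--
l=0 r=8: -15+25=10 d=14 *, r--
l=0 r=7: -15+22=7 d=11 *, r--
l=0 r=6: -15+19=4 d=8 *, r--
l=0 r=5: -15+18=3 d=7 *, r--
l=0 r=4: -15+13=-2 d=2 *, r--
l=0 r=3: -15+4=-11 d=7, l++

l=1, r=3, best |Δ|=2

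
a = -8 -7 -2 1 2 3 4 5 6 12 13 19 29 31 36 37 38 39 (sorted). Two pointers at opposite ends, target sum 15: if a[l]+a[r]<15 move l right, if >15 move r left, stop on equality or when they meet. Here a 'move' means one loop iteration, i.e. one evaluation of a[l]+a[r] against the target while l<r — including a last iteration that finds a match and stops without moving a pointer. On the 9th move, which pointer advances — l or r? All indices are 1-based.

[1,18] -8+39=31 >15 → r--
[1,17] -8+38=30 >15 → r--
[1,16] -8+37=29 >15 → r--
[1,15] -8+36=28 >15 → r--
[1,14] -8+31=23 >15 → r--
[1,13] -8+29=21 >15 → r--
[1,12] -8+19=11 <15 → l++
[2,12] -7+19=12 <15 → l++
[3,12] -2+19=17 >15 → r--

r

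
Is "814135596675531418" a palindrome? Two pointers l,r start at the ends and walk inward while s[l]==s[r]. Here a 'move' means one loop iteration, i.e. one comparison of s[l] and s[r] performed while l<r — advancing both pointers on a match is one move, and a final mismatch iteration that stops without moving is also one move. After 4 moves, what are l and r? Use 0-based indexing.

l=4, r=13

[0,17] '8'=='8' → l++,r--
[1,16] '1'=='1' → l++,r--
[2,15] '4'=='4' → l++,r--
[3,14] '1'=='1' → l++,r--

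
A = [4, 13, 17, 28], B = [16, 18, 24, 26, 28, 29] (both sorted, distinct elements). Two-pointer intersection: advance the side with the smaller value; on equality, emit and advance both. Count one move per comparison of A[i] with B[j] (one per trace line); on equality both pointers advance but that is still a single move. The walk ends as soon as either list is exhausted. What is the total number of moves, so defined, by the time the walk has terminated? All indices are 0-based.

[i=0,j=0] 4<16 → i++
[i=1,j=0] 13<16 → i++
[i=2,j=0] 17>16 → j++
[i=2,j=1] 17<18 → i++
[i=3,j=1] 28>18 → j++
[i=3,j=2] 28>24 → j++
[i=3,j=3] 28>26 → j++
[i=3,j=4] 28==28 emit → i++,j++

8 moves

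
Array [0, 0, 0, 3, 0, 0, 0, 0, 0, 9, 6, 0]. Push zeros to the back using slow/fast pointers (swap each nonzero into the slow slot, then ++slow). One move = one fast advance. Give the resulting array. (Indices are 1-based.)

[3, 9, 6, 0, 0, 0, 0, 0, 0, 0, 0, 0]

(s=1,f=1) a[fast]=0 → fast++
(s=1,f=2) a[fast]=0 → fast++
(s=1,f=3) a[fast]=0 → fast++
(s=1,f=4) a[fast]=3≠0 swap→a[1]=3 → slow++,fast++
(s=2,f=5) a[fast]=0 → fast++
(s=2,f=6) a[fast]=0 → fast++
(s=2,f=7) a[fast]=0 → fast++
(s=2,f=8) a[fast]=0 → fast++
(s=2,f=9) a[fast]=0 → fast++
(s=2,f=10) a[fast]=9≠0 swap→a[2]=9 → slow++,fast++
(s=3,f=11) a[fast]=6≠0 swap→a[3]=6 → slow++,fast++
(s=4,f=12) a[fast]=0 → fast++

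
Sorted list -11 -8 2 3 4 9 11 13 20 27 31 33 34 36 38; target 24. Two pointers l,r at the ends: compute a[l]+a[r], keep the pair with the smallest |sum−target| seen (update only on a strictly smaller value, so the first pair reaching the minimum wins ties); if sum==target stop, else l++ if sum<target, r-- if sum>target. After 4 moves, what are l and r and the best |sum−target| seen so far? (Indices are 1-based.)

[1,15] -11+38=27 d=3 * → r--
[1,14] -11+36=25 d=1 * → r--
[1,13] -11+34=23 d=1 → l++
[2,13] -8+34=26 d=2 → r--

l=2, r=12, best |Δ|=1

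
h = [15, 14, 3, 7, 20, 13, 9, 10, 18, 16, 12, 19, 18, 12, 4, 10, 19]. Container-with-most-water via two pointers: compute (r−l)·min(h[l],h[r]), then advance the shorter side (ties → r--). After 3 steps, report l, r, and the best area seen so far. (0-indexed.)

l=0 r=16: min(15,19)*16=240 best=240 *, l++
l=1 r=16: min(14,19)*15=210 best=240, l++
l=2 r=16: min(3,19)*14=42 best=240, l++

l=3, r=16, best area=240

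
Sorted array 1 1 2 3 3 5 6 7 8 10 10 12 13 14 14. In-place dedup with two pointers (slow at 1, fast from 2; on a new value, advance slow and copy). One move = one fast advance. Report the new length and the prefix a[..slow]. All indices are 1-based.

slow=1 fast=2: a[fast]=1=a[slow] dup, fast++
slow=1 fast=3: a[fast]=2≠a[slow]=1 write a[2]=2, slow++,fast++
slow=2 fast=4: a[fast]=3≠a[slow]=2 write a[3]=3, slow++,fast++
slow=3 fast=5: a[fast]=3=a[slow] dup, fast++
slow=3 fast=6: a[fast]=5≠a[slow]=3 write a[4]=5, slow++,fast++
slow=4 fast=7: a[fast]=6≠a[slow]=5 write a[5]=6, slow++,fast++
slow=5 fast=8: a[fast]=7≠a[slow]=6 write a[6]=7, slow++,fast++
slow=6 fast=9: a[fast]=8≠a[slow]=7 write a[7]=8, slow++,fast++
slow=7 fast=10: a[fast]=10≠a[slow]=8 write a[8]=10, slow++,fast++
slow=8 fast=11: a[fast]=10=a[slow] dup, fast++
slow=8 fast=12: a[fast]=12≠a[slow]=10 write a[9]=12, slow++,fast++
slow=9 fast=13: a[fast]=13≠a[slow]=12 write a[10]=13, slow++,fast++
slow=10 fast=14: a[fast]=14≠a[slow]=13 write a[11]=14, slow++,fast++
slow=11 fast=15: a[fast]=14=a[slow] dup, fast++

length 11; prefix = [1, 2, 3, 5, 6, 7, 8, 10, 12, 13, 14]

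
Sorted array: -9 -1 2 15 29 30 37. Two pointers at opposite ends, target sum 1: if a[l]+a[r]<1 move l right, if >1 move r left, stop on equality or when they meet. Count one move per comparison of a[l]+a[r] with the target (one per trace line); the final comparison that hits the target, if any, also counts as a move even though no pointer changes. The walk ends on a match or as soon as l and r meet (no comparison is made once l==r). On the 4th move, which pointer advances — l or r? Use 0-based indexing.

r

[0,6] -9+37=28 >1 → r--
[0,5] -9+30=21 >1 → r--
[0,4] -9+29=20 >1 → r--
[0,3] -9+15=6 >1 → r--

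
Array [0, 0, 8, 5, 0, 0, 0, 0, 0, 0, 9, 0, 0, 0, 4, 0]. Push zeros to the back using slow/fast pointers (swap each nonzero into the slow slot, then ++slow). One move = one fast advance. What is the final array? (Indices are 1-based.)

[8, 5, 9, 4, 0, 0, 0, 0, 0, 0, 0, 0, 0, 0, 0, 0]

(s=1,f=1) a[fast]=0 → fast++
(s=1,f=2) a[fast]=0 → fast++
(s=1,f=3) a[fast]=8≠0 swap→a[1]=8 → slow++,fast++
(s=2,f=4) a[fast]=5≠0 swap→a[2]=5 → slow++,fast++
(s=3,f=5) a[fast]=0 → fast++
(s=3,f=6) a[fast]=0 → fast++
(s=3,f=7) a[fast]=0 → fast++
(s=3,f=8) a[fast]=0 → fast++
(s=3,f=9) a[fast]=0 → fast++
(s=3,f=10) a[fast]=0 → fast++
(s=3,f=11) a[fast]=9≠0 swap→a[3]=9 → slow++,fast++
(s=4,f=12) a[fast]=0 → fast++
(s=4,f=13) a[fast]=0 → fast++
(s=4,f=14) a[fast]=0 → fast++
(s=4,f=15) a[fast]=4≠0 swap→a[4]=4 → slow++,fast++
(s=5,f=16) a[fast]=0 → fast++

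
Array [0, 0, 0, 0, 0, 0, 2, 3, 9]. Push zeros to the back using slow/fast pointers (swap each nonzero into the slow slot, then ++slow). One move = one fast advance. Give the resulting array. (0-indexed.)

[2, 3, 9, 0, 0, 0, 0, 0, 0]

(s=0,f=0) a[fast]=0 → fast++
(s=0,f=1) a[fast]=0 → fast++
(s=0,f=2) a[fast]=0 → fast++
(s=0,f=3) a[fast]=0 → fast++
(s=0,f=4) a[fast]=0 → fast++
(s=0,f=5) a[fast]=0 → fast++
(s=0,f=6) a[fast]=2≠0 swap→a[0]=2 → slow++,fast++
(s=1,f=7) a[fast]=3≠0 swap→a[1]=3 → slow++,fast++
(s=2,f=8) a[fast]=9≠0 swap→a[2]=9 → slow++,fast++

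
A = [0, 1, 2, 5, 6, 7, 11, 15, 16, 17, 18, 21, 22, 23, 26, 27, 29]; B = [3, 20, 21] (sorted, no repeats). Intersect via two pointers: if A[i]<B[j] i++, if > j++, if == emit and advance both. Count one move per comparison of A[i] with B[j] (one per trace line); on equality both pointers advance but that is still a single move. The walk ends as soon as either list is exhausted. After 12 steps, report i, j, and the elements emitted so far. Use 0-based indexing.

[i=0,j=0] 0<3 → i++
[i=1,j=0] 1<3 → i++
[i=2,j=0] 2<3 → i++
[i=3,j=0] 5>3 → j++
[i=3,j=1] 5<20 → i++
[i=4,j=1] 6<20 → i++
[i=5,j=1] 7<20 → i++
[i=6,j=1] 11<20 → i++
[i=7,j=1] 15<20 → i++
[i=8,j=1] 16<20 → i++
[i=9,j=1] 17<20 → i++
[i=10,j=1] 18<20 → i++

i=11, j=1, emitted=[]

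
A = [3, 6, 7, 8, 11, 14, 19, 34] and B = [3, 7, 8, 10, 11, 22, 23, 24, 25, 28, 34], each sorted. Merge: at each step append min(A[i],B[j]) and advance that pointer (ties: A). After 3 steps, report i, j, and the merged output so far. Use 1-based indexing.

[i=1,j=1] A[i]=3<=B[j]=3 take 3 → i++
[i=2,j=1] A[i]=6>B[j]=3 take 3 → j++
[i=2,j=2] A[i]=6<=B[j]=7 take 6 → i++

i=3, j=2, merged so far=[3, 3, 6]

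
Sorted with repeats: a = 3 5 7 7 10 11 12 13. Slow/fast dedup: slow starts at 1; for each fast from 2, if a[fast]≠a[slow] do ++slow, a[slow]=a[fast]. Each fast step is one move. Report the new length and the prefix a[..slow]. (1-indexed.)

(s=1,f=2) a[fast]=5≠a[slow]=3 write a[2]=5 → slow++,fast++
(s=2,f=3) a[fast]=7≠a[slow]=5 write a[3]=7 → slow++,fast++
(s=3,f=4) a[fast]=7=a[slow] dup → fast++
(s=3,f=5) a[fast]=10≠a[slow]=7 write a[4]=10 → slow++,fast++
(s=4,f=6) a[fast]=11≠a[slow]=10 write a[5]=11 → slow++,fast++
(s=5,f=7) a[fast]=12≠a[slow]=11 write a[6]=12 → slow++,fast++
(s=6,f=8) a[fast]=13≠a[slow]=12 write a[7]=13 → slow++,fast++

length 7; prefix = [3, 5, 7, 10, 11, 12, 13]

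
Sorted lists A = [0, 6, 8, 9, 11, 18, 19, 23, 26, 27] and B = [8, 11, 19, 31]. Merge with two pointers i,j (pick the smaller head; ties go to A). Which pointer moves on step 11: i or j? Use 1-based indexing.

i

[i=1,j=1] A[i]=0<=B[j]=8 take 0 → i++
[i=2,j=1] A[i]=6<=B[j]=8 take 6 → i++
[i=3,j=1] A[i]=8<=B[j]=8 take 8 → i++
[i=4,j=1] A[i]=9>B[j]=8 take 8 → j++
[i=4,j=2] A[i]=9<=B[j]=11 take 9 → i++
[i=5,j=2] A[i]=11<=B[j]=11 take 11 → i++
[i=6,j=2] A[i]=18>B[j]=11 take 11 → j++
[i=6,j=3] A[i]=18<=B[j]=19 take 18 → i++
[i=7,j=3] A[i]=19<=B[j]=19 take 19 → i++
[i=8,j=3] A[i]=23>B[j]=19 take 19 → j++
[i=8,j=4] A[i]=23<=B[j]=31 take 23 → i++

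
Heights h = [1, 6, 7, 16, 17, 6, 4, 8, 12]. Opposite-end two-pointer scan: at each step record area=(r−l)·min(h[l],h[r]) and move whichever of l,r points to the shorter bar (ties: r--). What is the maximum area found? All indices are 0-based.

[0,8] min(1,12)*8=8 best=8 * → l++
[1,8] min(6,12)*7=42 best=42 * → l++
[2,8] min(7,12)*6=42 best=42 → l++
[3,8] min(16,12)*5=60 best=60 * → r--
[3,7] min(16,8)*4=32 best=60 → r--
[3,6] min(16,4)*3=12 best=60 → r--
[3,5] min(16,6)*2=12 best=60 → r--
[3,4] min(16,17)*1=16 best=60 → l++

max area = 60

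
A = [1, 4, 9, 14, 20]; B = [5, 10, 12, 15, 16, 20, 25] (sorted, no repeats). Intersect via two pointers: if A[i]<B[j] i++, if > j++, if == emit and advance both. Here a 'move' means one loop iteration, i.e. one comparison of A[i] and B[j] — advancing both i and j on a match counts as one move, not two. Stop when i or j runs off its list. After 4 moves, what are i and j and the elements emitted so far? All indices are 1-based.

[i=1,j=1] 1<5 → i++
[i=2,j=1] 4<5 → i++
[i=3,j=1] 9>5 → j++
[i=3,j=2] 9<10 → i++

i=4, j=2, emitted=[]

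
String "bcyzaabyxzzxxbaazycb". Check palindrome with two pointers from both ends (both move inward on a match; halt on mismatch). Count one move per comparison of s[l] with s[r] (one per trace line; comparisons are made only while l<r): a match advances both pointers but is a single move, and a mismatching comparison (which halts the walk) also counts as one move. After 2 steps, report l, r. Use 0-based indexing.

l=2, r=17

[0,19] 'b'=='b' → l++,r--
[1,18] 'c'=='c' → l++,r--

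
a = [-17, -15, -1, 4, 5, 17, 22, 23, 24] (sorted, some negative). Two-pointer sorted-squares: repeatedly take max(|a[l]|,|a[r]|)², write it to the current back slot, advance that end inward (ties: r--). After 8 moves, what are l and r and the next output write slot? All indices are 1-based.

[1,9] |-17|<=|24| out[9]=576 → r--
[1,8] |-17|<=|23| out[8]=529 → r--
[1,7] |-17|<=|22| out[7]=484 → r--
[1,6] |-17|<=|17| out[6]=289 → r--
[1,5] |-17|>|5| out[5]=289 → l++
[2,5] |-15|>|5| out[4]=225 → l++
[3,5] |-1|<=|5| out[3]=25 → r--
[3,4] |-1|<=|4| out[2]=16 → r--

l=3, r=3, next write slot=1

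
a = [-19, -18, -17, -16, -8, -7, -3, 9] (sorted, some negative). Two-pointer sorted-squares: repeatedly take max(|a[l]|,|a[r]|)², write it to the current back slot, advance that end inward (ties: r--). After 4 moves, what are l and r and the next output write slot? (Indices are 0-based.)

[0,7] |-19|>|9| out[7]=361 → l++
[1,7] |-18|>|9| out[6]=324 → l++
[2,7] |-17|>|9| out[5]=289 → l++
[3,7] |-16|>|9| out[4]=256 → l++

l=4, r=7, next write slot=3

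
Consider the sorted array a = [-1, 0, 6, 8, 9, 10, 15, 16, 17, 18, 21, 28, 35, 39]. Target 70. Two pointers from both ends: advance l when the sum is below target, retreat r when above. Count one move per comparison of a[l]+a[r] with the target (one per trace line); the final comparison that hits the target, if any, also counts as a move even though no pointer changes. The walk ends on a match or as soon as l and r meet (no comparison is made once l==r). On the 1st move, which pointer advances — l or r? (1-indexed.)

l

[1,14] -1+39=38 <70 → l++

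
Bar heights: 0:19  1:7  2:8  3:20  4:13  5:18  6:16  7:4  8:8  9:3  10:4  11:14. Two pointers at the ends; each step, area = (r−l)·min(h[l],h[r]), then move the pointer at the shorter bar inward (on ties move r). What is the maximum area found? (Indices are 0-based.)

max area = 154

l=0 r=11: min(19,14)*11=154 best=154 *, r--
l=0 r=10: min(19,4)*10=40 best=154, r--
l=0 r=9: min(19,3)*9=27 best=154, r--
l=0 r=8: min(19,8)*8=64 best=154, r--
l=0 r=7: min(19,4)*7=28 best=154, r--
l=0 r=6: min(19,16)*6=96 best=154, r--
l=0 r=5: min(19,18)*5=90 best=154, r--
l=0 r=4: min(19,13)*4=52 best=154, r--
l=0 r=3: min(19,20)*3=57 best=154, l++
l=1 r=3: min(7,20)*2=14 best=154, l++
l=2 r=3: min(8,20)*1=8 best=154, l++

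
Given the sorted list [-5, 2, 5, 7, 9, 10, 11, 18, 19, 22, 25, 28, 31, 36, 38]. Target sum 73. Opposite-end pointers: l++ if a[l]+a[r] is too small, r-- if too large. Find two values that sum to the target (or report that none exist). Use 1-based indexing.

[1,15] -5+38=33 <73 → l++
[2,15] 2+38=40 <73 → l++
[3,15] 5+38=43 <73 → l++
[4,15] 7+38=45 <73 → l++
[5,15] 9+38=47 <73 → l++
[6,15] 10+38=48 <73 → l++
[7,15] 11+38=49 <73 → l++
[8,15] 18+38=56 <73 → l++
[9,15] 19+38=57 <73 → l++
[10,15] 22+38=60 <73 → l++
[11,15] 25+38=63 <73 → l++
[12,15] 28+38=66 <73 → l++
[13,15] 31+38=69 <73 → l++
[14,15] 36+38=74 >73 → r--

no pair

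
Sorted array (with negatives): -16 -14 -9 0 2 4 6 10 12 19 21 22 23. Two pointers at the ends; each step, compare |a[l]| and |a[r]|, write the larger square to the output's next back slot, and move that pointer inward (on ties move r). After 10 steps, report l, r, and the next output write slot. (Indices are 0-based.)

l=3, r=5, next write slot=2

[0,12] |-16|<=|23| out[12]=529 → r--
[0,11] |-16|<=|22| out[11]=484 → r--
[0,10] |-16|<=|21| out[10]=441 → r--
[0,9] |-16|<=|19| out[9]=361 → r--
[0,8] |-16|>|12| out[8]=256 → l++
[1,8] |-14|>|12| out[7]=196 → l++
[2,8] |-9|<=|12| out[6]=144 → r--
[2,7] |-9|<=|10| out[5]=100 → r--
[2,6] |-9|>|6| out[4]=81 → l++
[3,6] |0|<=|6| out[3]=36 → r--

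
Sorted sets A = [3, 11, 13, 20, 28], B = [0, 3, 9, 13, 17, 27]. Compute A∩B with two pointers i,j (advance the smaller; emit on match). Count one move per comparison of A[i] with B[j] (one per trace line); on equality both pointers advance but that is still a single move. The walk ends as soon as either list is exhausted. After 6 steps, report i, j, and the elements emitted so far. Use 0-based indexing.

i=3, j=5, emitted=[3, 13]

i=0 j=0: 3>0, j++
i=0 j=1: 3==3 emit, i++,j++
i=1 j=2: 11>9, j++
i=1 j=3: 11<13, i++
i=2 j=3: 13==13 emit, i++,j++
i=3 j=4: 20>17, j++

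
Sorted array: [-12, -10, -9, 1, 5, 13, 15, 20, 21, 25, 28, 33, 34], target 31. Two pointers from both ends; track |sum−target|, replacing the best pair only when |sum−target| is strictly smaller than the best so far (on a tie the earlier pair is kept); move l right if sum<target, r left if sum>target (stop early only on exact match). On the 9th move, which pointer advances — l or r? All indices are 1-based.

[1,13] -12+34=22 d=9 * → l++
[2,13] -10+34=24 d=7 * → l++
[3,13] -9+34=25 d=6 * → l++
[4,13] 1+34=35 d=4 * → r--
[4,12] 1+33=34 d=3 * → r--
[4,11] 1+28=29 d=2 * → l++
[5,11] 5+28=33 d=2 → r--
[5,10] 5+25=30 d=1 * → l++
[6,10] 13+25=38 d=7 → r--

r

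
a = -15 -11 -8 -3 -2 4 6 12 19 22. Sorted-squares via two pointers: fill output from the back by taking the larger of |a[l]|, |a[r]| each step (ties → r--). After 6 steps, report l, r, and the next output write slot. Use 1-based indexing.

l=4, r=7, next write slot=4

[1,10] |-15|<=|22| out[10]=484 → r--
[1,9] |-15|<=|19| out[9]=361 → r--
[1,8] |-15|>|12| out[8]=225 → l++
[2,8] |-11|<=|12| out[7]=144 → r--
[2,7] |-11|>|6| out[6]=121 → l++
[3,7] |-8|>|6| out[5]=64 → l++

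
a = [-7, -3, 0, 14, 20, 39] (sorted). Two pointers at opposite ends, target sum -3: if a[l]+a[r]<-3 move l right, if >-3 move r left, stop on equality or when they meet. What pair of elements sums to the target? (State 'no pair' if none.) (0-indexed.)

[0,5] -7+39=32 >-3 → r--
[0,4] -7+20=13 >-3 → r--
[0,3] -7+14=7 >-3 → r--
[0,2] -7+0=-7 <-3 → l++
[1,2] -3+0=-3 → found

(-3, 0)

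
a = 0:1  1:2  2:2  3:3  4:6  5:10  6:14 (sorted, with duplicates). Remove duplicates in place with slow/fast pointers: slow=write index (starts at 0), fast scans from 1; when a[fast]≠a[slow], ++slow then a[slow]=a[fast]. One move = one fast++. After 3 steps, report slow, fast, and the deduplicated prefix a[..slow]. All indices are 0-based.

slow=2, fast=4, prefix=[1, 2, 3]

(s=0,f=1) a[fast]=2≠a[slow]=1 write a[1]=2 → slow++,fast++
(s=1,f=2) a[fast]=2=a[slow] dup → fast++
(s=1,f=3) a[fast]=3≠a[slow]=2 write a[2]=3 → slow++,fast++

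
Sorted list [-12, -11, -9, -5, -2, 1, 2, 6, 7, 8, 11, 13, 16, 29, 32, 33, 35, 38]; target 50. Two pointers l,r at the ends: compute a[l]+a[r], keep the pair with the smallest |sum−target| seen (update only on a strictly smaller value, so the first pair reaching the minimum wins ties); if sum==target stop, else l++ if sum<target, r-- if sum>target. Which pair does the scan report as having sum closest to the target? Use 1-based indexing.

[1,18] -12+38=26 d=24 * → l++
[2,18] -11+38=27 d=23 * → l++
[3,18] -9+38=29 d=21 * → l++
[4,18] -5+38=33 d=17 * → l++
[5,18] -2+38=36 d=14 * → l++
[6,18] 1+38=39 d=11 * → l++
[7,18] 2+38=40 d=10 * → l++
[8,18] 6+38=44 d=6 * → l++
[9,18] 7+38=45 d=5 * → l++
[10,18] 8+38=46 d=4 * → l++
[11,18] 11+38=49 d=1 * → l++
[12,18] 13+38=51 d=1 → r--
[12,17] 13+35=48 d=2 → l++
[13,17] 16+35=51 d=1 → r--
[13,16] 16+33=49 d=1 → l++
[14,16] 29+33=62 d=12 → r--
[14,15] 29+32=61 d=11 → r--

pair (11, 38) with sum 49 (|Δ|=1)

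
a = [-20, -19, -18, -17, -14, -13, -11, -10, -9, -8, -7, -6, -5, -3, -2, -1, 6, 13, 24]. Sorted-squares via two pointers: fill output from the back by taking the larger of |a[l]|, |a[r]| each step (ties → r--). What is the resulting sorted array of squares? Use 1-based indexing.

[1, 4, 9, 25, 36, 36, 49, 64, 81, 100, 121, 169, 169, 196, 289, 324, 361, 400, 576]

l=1 r=19: |-20|<=|24| out[19]=576, r--
l=1 r=18: |-20|>|13| out[18]=400, l++
l=2 r=18: |-19|>|13| out[17]=361, l++
l=3 r=18: |-18|>|13| out[16]=324, l++
l=4 r=18: |-17|>|13| out[15]=289, l++
l=5 r=18: |-14|>|13| out[14]=196, l++
l=6 r=18: |-13|<=|13| out[13]=169, r--
l=6 r=17: |-13|>|6| out[12]=169, l++
l=7 r=17: |-11|>|6| out[11]=121, l++
l=8 r=17: |-10|>|6| out[10]=100, l++
l=9 r=17: |-9|>|6| out[9]=81, l++
l=10 r=17: |-8|>|6| out[8]=64, l++
l=11 r=17: |-7|>|6| out[7]=49, l++
l=12 r=17: |-6|<=|6| out[6]=36, r--
l=12 r=16: |-6|>|-1| out[5]=36, l++
l=13 r=16: |-5|>|-1| out[4]=25, l++
l=14 r=16: |-3|>|-1| out[3]=9, l++
l=15 r=16: |-2|>|-1| out[2]=4, l++
l=16 r=16: |-1|<=|-1| out[1]=1, r--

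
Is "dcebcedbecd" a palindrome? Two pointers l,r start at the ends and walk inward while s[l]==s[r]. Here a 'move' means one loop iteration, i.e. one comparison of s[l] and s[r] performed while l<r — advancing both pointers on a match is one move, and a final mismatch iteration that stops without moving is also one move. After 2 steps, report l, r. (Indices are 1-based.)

l=1 r=11: 'd'=='d', l++,r--
l=2 r=10: 'c'=='c', l++,r--

l=3, r=9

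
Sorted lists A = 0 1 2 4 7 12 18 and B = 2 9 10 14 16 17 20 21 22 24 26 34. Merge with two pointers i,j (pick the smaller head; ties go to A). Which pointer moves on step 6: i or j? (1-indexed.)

[i=1,j=1] A[i]=0<=B[j]=2 take 0 → i++
[i=2,j=1] A[i]=1<=B[j]=2 take 1 → i++
[i=3,j=1] A[i]=2<=B[j]=2 take 2 → i++
[i=4,j=1] A[i]=4>B[j]=2 take 2 → j++
[i=4,j=2] A[i]=4<=B[j]=9 take 4 → i++
[i=5,j=2] A[i]=7<=B[j]=9 take 7 → i++

i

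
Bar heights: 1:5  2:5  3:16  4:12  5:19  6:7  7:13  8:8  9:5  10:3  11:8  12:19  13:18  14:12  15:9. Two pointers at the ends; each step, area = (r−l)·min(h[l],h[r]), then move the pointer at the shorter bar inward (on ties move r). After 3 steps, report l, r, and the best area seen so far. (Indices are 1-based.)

l=3, r=14, best area=108

l=1 r=15: min(5,9)*14=70 best=70 *, l++
l=2 r=15: min(5,9)*13=65 best=70, l++
l=3 r=15: min(16,9)*12=108 best=108 *, r--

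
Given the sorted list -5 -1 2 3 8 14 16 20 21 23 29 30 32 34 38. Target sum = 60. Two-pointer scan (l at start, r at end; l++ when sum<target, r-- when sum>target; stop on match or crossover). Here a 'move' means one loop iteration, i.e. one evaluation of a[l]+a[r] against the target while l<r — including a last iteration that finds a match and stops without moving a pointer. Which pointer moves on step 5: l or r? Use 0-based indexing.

l=0 r=14: -5+38=33 <60, l++
l=1 r=14: -1+38=37 <60, l++
l=2 r=14: 2+38=40 <60, l++
l=3 r=14: 3+38=41 <60, l++
l=4 r=14: 8+38=46 <60, l++

l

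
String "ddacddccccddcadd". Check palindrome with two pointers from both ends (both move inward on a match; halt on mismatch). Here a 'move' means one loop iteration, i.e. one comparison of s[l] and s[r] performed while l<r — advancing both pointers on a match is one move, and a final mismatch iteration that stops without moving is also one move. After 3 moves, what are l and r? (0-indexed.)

l=0 r=15: 'd'=='d', l++,r--
l=1 r=14: 'd'=='d', l++,r--
l=2 r=13: 'a'=='a', l++,r--

l=3, r=12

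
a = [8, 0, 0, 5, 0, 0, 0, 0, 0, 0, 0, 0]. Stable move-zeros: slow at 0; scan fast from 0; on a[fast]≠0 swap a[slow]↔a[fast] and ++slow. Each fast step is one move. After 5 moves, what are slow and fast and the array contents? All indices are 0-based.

slow=2, fast=5, a=[8, 5, 0, 0, 0, 0, 0, 0, 0, 0, 0, 0]

(s=0,f=0) a[fast]=8≠0 swap→a[0]=8 → slow++,fast++
(s=1,f=1) a[fast]=0 → fast++
(s=1,f=2) a[fast]=0 → fast++
(s=1,f=3) a[fast]=5≠0 swap→a[1]=5 → slow++,fast++
(s=2,f=4) a[fast]=0 → fast++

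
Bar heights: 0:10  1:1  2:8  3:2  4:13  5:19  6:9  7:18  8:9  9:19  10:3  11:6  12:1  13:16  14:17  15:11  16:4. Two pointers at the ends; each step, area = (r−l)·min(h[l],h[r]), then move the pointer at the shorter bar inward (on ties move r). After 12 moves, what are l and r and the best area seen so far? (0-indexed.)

l=5, r=9, best area=153

[0,16] min(10,4)*16=64 best=64 * → r--
[0,15] min(10,11)*15=150 best=150 * → l++
[1,15] min(1,11)*14=14 best=150 → l++
[2,15] min(8,11)*13=104 best=150 → l++
[3,15] min(2,11)*12=24 best=150 → l++
[4,15] min(13,11)*11=121 best=150 → r--
[4,14] min(13,17)*10=130 best=150 → l++
[5,14] min(19,17)*9=153 best=153 * → r--
[5,13] min(19,16)*8=128 best=153 → r--
[5,12] min(19,1)*7=7 best=153 → r--
[5,11] min(19,6)*6=36 best=153 → r--
[5,10] min(19,3)*5=15 best=153 → r--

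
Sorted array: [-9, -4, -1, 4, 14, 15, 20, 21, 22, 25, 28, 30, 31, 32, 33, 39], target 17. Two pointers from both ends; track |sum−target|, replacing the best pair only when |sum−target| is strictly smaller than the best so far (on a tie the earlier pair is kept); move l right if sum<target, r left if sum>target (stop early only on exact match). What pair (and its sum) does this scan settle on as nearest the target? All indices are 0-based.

pair (-4, 21) with sum 17 (|Δ|=0)

l=0 r=15: -9+39=30 d=13 *, r--
l=0 r=14: -9+33=24 d=7 *, r--
l=0 r=13: -9+32=23 d=6 *, r--
l=0 r=12: -9+31=22 d=5 *, r--
l=0 r=11: -9+30=21 d=4 *, r--
l=0 r=10: -9+28=19 d=2 *, r--
l=0 r=9: -9+25=16 d=1 *, l++
l=1 r=9: -4+25=21 d=4, r--
l=1 r=8: -4+22=18 d=1, r--
l=1 r=7: -4+21=17 d=0 *, stop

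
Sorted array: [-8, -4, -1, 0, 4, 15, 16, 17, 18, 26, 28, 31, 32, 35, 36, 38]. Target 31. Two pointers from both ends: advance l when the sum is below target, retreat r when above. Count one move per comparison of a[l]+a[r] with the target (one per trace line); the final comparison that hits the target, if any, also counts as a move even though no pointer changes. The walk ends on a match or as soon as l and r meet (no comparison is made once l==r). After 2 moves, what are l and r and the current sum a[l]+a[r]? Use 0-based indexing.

l=0 r=15: -8+38=30 <31, l++
l=1 r=15: -4+38=34 >31, r--

l=1, r=14, sum=32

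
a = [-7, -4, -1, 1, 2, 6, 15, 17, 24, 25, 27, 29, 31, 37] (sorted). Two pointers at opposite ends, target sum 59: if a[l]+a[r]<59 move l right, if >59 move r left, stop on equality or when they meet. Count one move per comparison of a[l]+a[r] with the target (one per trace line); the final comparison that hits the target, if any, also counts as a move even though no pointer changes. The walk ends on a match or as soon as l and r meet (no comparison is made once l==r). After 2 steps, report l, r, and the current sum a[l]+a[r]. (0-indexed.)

[0,13] -7+37=30 <59 → l++
[1,13] -4+37=33 <59 → l++

l=2, r=13, sum=36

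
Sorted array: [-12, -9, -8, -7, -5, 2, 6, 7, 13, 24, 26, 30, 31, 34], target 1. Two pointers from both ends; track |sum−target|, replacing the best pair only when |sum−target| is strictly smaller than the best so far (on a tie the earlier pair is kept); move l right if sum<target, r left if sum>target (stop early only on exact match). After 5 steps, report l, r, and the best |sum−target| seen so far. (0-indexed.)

l=0, r=8, best |Δ|=11

[0,13] -12+34=22 d=21 * → r--
[0,12] -12+31=19 d=18 * → r--
[0,11] -12+30=18 d=17 * → r--
[0,10] -12+26=14 d=13 * → r--
[0,9] -12+24=12 d=11 * → r--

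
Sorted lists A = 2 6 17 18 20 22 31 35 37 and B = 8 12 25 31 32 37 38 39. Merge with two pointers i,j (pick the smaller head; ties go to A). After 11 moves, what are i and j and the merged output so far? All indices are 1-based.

i=8, j=5, merged so far=[2, 6, 8, 12, 17, 18, 20, 22, 25, 31, 31]

i=1 j=1: A[i]=2<=B[j]=8 take 2, i++
i=2 j=1: A[i]=6<=B[j]=8 take 6, i++
i=3 j=1: A[i]=17>B[j]=8 take 8, j++
i=3 j=2: A[i]=17>B[j]=12 take 12, j++
i=3 j=3: A[i]=17<=B[j]=25 take 17, i++
i=4 j=3: A[i]=18<=B[j]=25 take 18, i++
i=5 j=3: A[i]=20<=B[j]=25 take 20, i++
i=6 j=3: A[i]=22<=B[j]=25 take 22, i++
i=7 j=3: A[i]=31>B[j]=25 take 25, j++
i=7 j=4: A[i]=31<=B[j]=31 take 31, i++
i=8 j=4: A[i]=35>B[j]=31 take 31, j++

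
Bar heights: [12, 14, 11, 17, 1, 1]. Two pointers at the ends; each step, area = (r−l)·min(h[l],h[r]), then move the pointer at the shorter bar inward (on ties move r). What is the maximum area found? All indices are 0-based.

[0,5] min(12,1)*5=5 best=5 * → r--
[0,4] min(12,1)*4=4 best=5 → r--
[0,3] min(12,17)*3=36 best=36 * → l++
[1,3] min(14,17)*2=28 best=36 → l++
[2,3] min(11,17)*1=11 best=36 → l++

max area = 36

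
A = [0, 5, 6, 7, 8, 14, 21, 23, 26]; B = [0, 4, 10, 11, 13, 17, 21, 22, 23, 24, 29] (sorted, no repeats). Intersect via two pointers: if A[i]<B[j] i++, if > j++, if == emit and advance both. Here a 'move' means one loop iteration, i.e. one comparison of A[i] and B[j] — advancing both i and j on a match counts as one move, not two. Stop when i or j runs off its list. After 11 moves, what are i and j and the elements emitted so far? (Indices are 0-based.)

i=6, j=6, emitted=[0]

[i=0,j=0] 0==0 emit → i++,j++
[i=1,j=1] 5>4 → j++
[i=1,j=2] 5<10 → i++
[i=2,j=2] 6<10 → i++
[i=3,j=2] 7<10 → i++
[i=4,j=2] 8<10 → i++
[i=5,j=2] 14>10 → j++
[i=5,j=3] 14>11 → j++
[i=5,j=4] 14>13 → j++
[i=5,j=5] 14<17 → i++
[i=6,j=5] 21>17 → j++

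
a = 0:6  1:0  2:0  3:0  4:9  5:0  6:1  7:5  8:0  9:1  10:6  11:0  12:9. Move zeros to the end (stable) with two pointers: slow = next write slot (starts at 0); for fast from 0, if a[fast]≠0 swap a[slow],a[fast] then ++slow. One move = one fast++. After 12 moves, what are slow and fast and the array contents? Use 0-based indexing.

(s=0,f=0) a[fast]=6≠0 swap→a[0]=6 → slow++,fast++
(s=1,f=1) a[fast]=0 → fast++
(s=1,f=2) a[fast]=0 → fast++
(s=1,f=3) a[fast]=0 → fast++
(s=1,f=4) a[fast]=9≠0 swap→a[1]=9 → slow++,fast++
(s=2,f=5) a[fast]=0 → fast++
(s=2,f=6) a[fast]=1≠0 swap→a[2]=1 → slow++,fast++
(s=3,f=7) a[fast]=5≠0 swap→a[3]=5 → slow++,fast++
(s=4,f=8) a[fast]=0 → fast++
(s=4,f=9) a[fast]=1≠0 swap→a[4]=1 → slow++,fast++
(s=5,f=10) a[fast]=6≠0 swap→a[5]=6 → slow++,fast++
(s=6,f=11) a[fast]=0 → fast++

slow=6, fast=12, a=[6, 9, 1, 5, 1, 6, 0, 0, 0, 0, 0, 0, 9]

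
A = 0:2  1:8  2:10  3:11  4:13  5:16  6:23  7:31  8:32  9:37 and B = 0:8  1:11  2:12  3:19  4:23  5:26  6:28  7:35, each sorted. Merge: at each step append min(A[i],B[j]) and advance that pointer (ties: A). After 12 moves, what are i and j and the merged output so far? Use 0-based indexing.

i=7, j=5, merged so far=[2, 8, 8, 10, 11, 11, 12, 13, 16, 19, 23, 23]

[i=0,j=0] A[i]=2<=B[j]=8 take 2 → i++
[i=1,j=0] A[i]=8<=B[j]=8 take 8 → i++
[i=2,j=0] A[i]=10>B[j]=8 take 8 → j++
[i=2,j=1] A[i]=10<=B[j]=11 take 10 → i++
[i=3,j=1] A[i]=11<=B[j]=11 take 11 → i++
[i=4,j=1] A[i]=13>B[j]=11 take 11 → j++
[i=4,j=2] A[i]=13>B[j]=12 take 12 → j++
[i=4,j=3] A[i]=13<=B[j]=19 take 13 → i++
[i=5,j=3] A[i]=16<=B[j]=19 take 16 → i++
[i=6,j=3] A[i]=23>B[j]=19 take 19 → j++
[i=6,j=4] A[i]=23<=B[j]=23 take 23 → i++
[i=7,j=4] A[i]=31>B[j]=23 take 23 → j++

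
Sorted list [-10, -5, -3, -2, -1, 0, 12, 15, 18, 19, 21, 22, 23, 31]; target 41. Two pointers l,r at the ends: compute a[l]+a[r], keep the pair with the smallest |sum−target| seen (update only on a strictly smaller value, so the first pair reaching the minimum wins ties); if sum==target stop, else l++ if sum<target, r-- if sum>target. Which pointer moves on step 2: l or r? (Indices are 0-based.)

l

[0,13] -10+31=21 d=20 * → l++
[1,13] -5+31=26 d=15 * → l++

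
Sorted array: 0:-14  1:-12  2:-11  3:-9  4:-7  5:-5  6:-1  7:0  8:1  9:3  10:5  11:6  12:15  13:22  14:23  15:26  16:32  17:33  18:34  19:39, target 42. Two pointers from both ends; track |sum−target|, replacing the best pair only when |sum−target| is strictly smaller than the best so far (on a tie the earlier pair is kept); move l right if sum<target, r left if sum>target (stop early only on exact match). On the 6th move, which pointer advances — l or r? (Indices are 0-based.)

l

[0,19] -14+39=25 d=17 * → l++
[1,19] -12+39=27 d=15 * → l++
[2,19] -11+39=28 d=14 * → l++
[3,19] -9+39=30 d=12 * → l++
[4,19] -7+39=32 d=10 * → l++
[5,19] -5+39=34 d=8 * → l++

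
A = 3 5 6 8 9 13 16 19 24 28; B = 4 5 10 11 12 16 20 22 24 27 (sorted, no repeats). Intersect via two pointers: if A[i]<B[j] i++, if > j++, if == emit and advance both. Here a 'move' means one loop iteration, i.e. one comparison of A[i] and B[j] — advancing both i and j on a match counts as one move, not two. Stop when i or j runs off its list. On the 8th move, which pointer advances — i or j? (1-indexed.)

j

[i=1,j=1] 3<4 → i++
[i=2,j=1] 5>4 → j++
[i=2,j=2] 5==5 emit → i++,j++
[i=3,j=3] 6<10 → i++
[i=4,j=3] 8<10 → i++
[i=5,j=3] 9<10 → i++
[i=6,j=3] 13>10 → j++
[i=6,j=4] 13>11 → j++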